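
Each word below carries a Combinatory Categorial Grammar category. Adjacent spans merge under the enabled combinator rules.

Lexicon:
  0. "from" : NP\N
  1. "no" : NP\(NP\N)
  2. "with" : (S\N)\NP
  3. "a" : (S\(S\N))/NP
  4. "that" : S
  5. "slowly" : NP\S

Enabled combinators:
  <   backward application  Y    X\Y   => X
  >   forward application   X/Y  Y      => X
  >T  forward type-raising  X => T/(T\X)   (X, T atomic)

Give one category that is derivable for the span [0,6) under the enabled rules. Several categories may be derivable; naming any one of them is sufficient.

S

[0,6] S   <
  [0,3] S\N   <
    [0,2] NP   <
      [0,1] "from" : NP\N
      [1,2] "no" : NP\(NP\N)
    [2,3] "with" : (S\N)\NP
  [3,6] S\(S\N)   >
    [3,4] "a" : (S\(S\N))/NP
    [4,6] NP   <
      [4,5] "that" : S
      [5,6] "slowly" : NP\S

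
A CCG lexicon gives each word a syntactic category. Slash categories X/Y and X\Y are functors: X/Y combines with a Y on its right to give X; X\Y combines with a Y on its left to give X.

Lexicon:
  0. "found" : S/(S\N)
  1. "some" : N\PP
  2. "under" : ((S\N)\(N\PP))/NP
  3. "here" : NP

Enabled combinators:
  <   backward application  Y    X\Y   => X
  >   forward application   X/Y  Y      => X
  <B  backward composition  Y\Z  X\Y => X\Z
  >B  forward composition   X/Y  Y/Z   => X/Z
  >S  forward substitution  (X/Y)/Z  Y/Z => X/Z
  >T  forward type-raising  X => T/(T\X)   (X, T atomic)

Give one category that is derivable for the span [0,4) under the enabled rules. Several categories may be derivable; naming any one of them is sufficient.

[0,4] S   >
  [0,1] "found" : S/(S\N)
  [1,4] S\N   <
    [1,2] "some" : N\PP
    [2,4] (S\N)\(N\PP)   >
      [2,3] "under" : ((S\N)\(N\PP))/NP
      [3,4] "here" : NP

S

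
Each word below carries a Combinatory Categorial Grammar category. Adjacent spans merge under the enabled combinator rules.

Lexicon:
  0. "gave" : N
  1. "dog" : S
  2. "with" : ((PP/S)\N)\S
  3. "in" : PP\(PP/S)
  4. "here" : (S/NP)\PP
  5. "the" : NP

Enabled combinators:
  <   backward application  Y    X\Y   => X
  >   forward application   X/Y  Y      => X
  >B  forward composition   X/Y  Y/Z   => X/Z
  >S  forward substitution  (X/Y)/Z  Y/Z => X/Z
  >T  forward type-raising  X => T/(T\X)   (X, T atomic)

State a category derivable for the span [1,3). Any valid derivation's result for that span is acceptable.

(PP/S)\N

[0,6] S   >
  [0,5] S/NP   <
    [0,4] PP   <
      [0,3] PP/S   <
        [0,1] "gave" : N
        [1,3] (PP/S)\N   <
          [1,2] "dog" : S
          [2,3] "with" : ((PP/S)\N)\S
      [3,4] "in" : PP\(PP/S)
    [4,5] "here" : (S/NP)\PP
  [5,6] "the" : NP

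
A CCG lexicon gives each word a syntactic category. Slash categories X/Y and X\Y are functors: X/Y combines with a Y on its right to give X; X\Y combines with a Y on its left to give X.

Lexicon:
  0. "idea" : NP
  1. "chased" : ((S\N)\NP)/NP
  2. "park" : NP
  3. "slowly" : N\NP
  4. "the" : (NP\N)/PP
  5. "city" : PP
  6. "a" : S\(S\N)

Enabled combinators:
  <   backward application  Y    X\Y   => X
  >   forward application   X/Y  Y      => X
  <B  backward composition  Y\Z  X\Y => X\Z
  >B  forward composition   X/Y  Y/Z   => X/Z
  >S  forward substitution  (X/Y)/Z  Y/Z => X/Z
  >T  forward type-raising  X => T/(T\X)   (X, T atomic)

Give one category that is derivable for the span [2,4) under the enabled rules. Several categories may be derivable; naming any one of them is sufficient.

N

[0,7] S   <
  [0,6] S\N   <
    [0,1] "idea" : NP
    [1,6] (S\N)\NP   >
      [1,2] "chased" : ((S\N)\NP)/NP
      [2,6] NP   <
        [2,4] N   >
          [2,3] N/(N\NP)   >T
            [2,3] "park" : NP
          [3,4] "slowly" : N\NP
        [4,6] NP\N   >
          [4,5] "the" : (NP\N)/PP
          [5,6] "city" : PP
  [6,7] "a" : S\(S\N)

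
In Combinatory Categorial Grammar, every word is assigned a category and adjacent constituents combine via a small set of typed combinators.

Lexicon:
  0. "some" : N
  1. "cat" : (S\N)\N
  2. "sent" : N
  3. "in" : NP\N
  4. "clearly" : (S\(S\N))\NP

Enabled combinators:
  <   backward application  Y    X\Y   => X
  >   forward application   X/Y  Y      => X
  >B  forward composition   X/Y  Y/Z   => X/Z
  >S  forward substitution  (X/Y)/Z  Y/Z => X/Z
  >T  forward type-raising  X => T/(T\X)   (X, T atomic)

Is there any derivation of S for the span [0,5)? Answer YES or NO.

YES

[0,5] S   <
  [0,2] S\N   <
    [0,1] "some" : N
    [1,2] "cat" : (S\N)\N
  [2,5] S\(S\N)   <
    [2,4] NP   >
      [2,3] NP/(NP\N)   >T
        [2,3] "sent" : N
      [3,4] "in" : NP\N
    [4,5] "clearly" : (S\(S\N))\NP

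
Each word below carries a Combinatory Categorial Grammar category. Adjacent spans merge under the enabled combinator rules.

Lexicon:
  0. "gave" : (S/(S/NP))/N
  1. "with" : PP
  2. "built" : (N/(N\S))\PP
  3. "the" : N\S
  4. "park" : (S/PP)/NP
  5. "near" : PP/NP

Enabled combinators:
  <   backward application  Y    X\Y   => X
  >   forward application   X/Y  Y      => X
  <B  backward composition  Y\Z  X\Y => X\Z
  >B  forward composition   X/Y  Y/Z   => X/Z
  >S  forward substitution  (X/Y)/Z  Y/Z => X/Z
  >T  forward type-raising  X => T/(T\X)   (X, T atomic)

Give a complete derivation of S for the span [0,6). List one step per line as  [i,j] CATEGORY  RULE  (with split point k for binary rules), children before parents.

[0,6] S   >
  [0,4] S/(S/NP)   >
    [0,1] "gave" : (S/(S/NP))/N
    [1,4] N   >
      [1,3] N/(N\S)   <
        [1,2] "with" : PP
        [2,3] "built" : (N/(N\S))\PP
      [3,4] "the" : N\S
  [4,6] S/NP   >S
    [4,5] "park" : (S/PP)/NP
    [5,6] "near" : PP/NP

[0,1] (S/(S/NP))/N  lex  "gave"
[1,2] PP  lex  "with"
[2,3] (N/(N\S))\PP  lex  "built"
[1,3] N/(N\S)  <  k=2
[3,4] N\S  lex  "the"
[1,4] N  >  k=3
[0,4] S/(S/NP)  >  k=1
[4,5] (S/PP)/NP  lex  "park"
[5,6] PP/NP  lex  "near"
[4,6] S/NP  >S  k=5
[0,6] S  >  k=4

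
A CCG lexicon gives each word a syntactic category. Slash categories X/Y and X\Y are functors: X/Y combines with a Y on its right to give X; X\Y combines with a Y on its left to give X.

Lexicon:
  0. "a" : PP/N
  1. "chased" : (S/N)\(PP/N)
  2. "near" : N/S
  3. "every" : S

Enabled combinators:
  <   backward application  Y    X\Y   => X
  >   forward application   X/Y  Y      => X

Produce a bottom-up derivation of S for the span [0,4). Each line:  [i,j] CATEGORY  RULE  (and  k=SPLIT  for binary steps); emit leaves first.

[0,4] S   >
  [0,2] S/N   <
    [0,1] "a" : PP/N
    [1,2] "chased" : (S/N)\(PP/N)
  [2,4] N   >
    [2,3] "near" : N/S
    [3,4] "every" : S

[0,1] PP/N  lex  "a"
[1,2] (S/N)\(PP/N)  lex  "chased"
[0,2] S/N  <  k=1
[2,3] N/S  lex  "near"
[3,4] S  lex  "every"
[2,4] N  >  k=3
[0,4] S  >  k=2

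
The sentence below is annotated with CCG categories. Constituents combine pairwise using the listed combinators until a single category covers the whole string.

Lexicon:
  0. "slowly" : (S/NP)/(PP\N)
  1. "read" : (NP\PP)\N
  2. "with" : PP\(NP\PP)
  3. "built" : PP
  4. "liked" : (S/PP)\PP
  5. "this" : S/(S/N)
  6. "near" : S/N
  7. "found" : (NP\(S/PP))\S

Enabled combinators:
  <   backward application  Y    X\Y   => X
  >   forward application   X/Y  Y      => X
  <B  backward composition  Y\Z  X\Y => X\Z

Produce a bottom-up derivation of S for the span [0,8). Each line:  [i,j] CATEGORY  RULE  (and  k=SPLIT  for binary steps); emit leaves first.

[0,1] (S/NP)/(PP\N)  lex  "slowly"
[1,2] (NP\PP)\N  lex  "read"
[2,3] PP\(NP\PP)  lex  "with"
[1,3] PP\N  <B  k=2
[0,3] S/NP  >  k=1
[3,4] PP  lex  "built"
[4,5] (S/PP)\PP  lex  "liked"
[3,5] S/PP  <  k=4
[5,6] S/(S/N)  lex  "this"
[6,7] S/N  lex  "near"
[5,7] S  >  k=6
[7,8] (NP\(S/PP))\S  lex  "found"
[5,8] NP\(S/PP)  <  k=7
[3,8] NP  <  k=5
[0,8] S  >  k=3

[0,8] S   >
  [0,3] S/NP   >
    [0,1] "slowly" : (S/NP)/(PP\N)
    [1,3] PP\N   <B
      [1,2] "read" : (NP\PP)\N
      [2,3] "with" : PP\(NP\PP)
  [3,8] NP   <
    [3,5] S/PP   <
      [3,4] "built" : PP
      [4,5] "liked" : (S/PP)\PP
    [5,8] NP\(S/PP)   <
      [5,7] S   >
        [5,6] "this" : S/(S/N)
        [6,7] "near" : S/N
      [7,8] "found" : (NP\(S/PP))\S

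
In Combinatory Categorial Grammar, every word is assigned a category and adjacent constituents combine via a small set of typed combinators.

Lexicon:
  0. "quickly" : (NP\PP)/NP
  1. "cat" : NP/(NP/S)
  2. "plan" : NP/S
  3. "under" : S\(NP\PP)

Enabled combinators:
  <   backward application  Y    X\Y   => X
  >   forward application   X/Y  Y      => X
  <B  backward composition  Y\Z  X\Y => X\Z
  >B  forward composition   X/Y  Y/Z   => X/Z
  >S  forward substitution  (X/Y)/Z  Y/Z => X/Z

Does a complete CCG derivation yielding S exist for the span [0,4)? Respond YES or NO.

[0,4] S   <
  [0,3] NP\PP   >
    [0,1] "quickly" : (NP\PP)/NP
    [1,3] NP   >
      [1,2] "cat" : NP/(NP/S)
      [2,3] "plan" : NP/S
  [3,4] "under" : S\(NP\PP)

YES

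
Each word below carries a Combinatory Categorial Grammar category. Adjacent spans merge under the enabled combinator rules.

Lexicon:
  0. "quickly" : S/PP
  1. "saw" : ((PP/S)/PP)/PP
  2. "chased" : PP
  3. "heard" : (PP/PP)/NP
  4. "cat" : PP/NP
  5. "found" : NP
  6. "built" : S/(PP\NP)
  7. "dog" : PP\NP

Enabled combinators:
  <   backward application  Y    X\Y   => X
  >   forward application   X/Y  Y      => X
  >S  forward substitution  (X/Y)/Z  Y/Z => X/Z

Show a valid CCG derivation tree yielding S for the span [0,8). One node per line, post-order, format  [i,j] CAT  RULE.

[0,1] S/PP  lex  "quickly"
[1,2] ((PP/S)/PP)/PP  lex  "saw"
[2,3] PP  lex  "chased"
[1,3] (PP/S)/PP  >  k=2
[3,4] (PP/PP)/NP  lex  "heard"
[4,5] PP/NP  lex  "cat"
[3,5] PP/NP  >S  k=4
[5,6] NP  lex  "found"
[3,6] PP  >  k=5
[1,6] PP/S  >  k=3
[6,7] S/(PP\NP)  lex  "built"
[7,8] PP\NP  lex  "dog"
[6,8] S  >  k=7
[1,8] PP  >  k=6
[0,8] S  >  k=1

[0,8] S   >
  [0,1] "quickly" : S/PP
  [1,8] PP   >
    [1,6] PP/S   >
      [1,3] (PP/S)/PP   >
        [1,2] "saw" : ((PP/S)/PP)/PP
        [2,3] "chased" : PP
      [3,6] PP   >
        [3,5] PP/NP   >S
          [3,4] "heard" : (PP/PP)/NP
          [4,5] "cat" : PP/NP
        [5,6] "found" : NP
    [6,8] S   >
      [6,7] "built" : S/(PP\NP)
      [7,8] "dog" : PP\NP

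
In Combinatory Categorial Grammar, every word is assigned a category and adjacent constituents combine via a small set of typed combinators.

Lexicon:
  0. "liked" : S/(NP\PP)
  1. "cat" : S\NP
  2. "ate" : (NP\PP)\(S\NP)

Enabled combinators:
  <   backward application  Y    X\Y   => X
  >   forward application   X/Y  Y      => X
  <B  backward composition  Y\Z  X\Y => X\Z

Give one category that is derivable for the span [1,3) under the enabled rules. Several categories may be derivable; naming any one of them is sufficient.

[0,3] S   >
  [0,1] "liked" : S/(NP\PP)
  [1,3] NP\PP   <
    [1,2] "cat" : S\NP
    [2,3] "ate" : (NP\PP)\(S\NP)

NP\PP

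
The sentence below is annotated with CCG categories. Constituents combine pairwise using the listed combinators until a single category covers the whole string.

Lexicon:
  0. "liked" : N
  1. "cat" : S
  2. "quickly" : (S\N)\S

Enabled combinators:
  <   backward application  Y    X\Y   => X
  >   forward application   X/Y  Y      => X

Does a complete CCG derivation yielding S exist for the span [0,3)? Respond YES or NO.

YES

[0,3] S   <
  [0,1] "liked" : N
  [1,3] S\N   <
    [1,2] "cat" : S
    [2,3] "quickly" : (S\N)\S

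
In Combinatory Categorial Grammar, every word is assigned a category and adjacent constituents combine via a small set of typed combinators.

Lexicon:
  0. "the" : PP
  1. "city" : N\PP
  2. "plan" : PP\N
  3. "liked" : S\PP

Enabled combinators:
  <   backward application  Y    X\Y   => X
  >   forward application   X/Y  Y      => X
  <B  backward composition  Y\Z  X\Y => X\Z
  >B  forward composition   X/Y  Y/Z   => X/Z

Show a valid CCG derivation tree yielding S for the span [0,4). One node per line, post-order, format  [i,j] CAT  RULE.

[0,1] PP  lex  "the"
[1,2] N\PP  lex  "city"
[0,2] N  <  k=1
[2,3] PP\N  lex  "plan"
[3,4] S\PP  lex  "liked"
[2,4] S\N  <B  k=3
[0,4] S  <  k=2

[0,4] S   <
  [0,2] N   <
    [0,1] "the" : PP
    [1,2] "city" : N\PP
  [2,4] S\N   <B
    [2,3] "plan" : PP\N
    [3,4] "liked" : S\PP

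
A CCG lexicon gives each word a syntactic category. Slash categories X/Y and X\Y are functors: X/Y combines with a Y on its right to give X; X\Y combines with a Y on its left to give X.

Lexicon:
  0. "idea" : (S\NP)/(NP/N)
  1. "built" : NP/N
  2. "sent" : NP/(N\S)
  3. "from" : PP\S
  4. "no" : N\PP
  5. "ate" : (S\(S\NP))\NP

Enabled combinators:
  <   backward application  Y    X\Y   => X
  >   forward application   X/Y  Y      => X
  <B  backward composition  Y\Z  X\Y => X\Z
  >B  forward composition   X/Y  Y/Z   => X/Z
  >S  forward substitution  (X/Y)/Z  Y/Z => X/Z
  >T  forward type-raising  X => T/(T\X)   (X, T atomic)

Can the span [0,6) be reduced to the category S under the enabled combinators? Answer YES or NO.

[0,6] S   <
  [0,2] S\NP   >
    [0,1] "idea" : (S\NP)/(NP/N)
    [1,2] "built" : NP/N
  [2,6] S\(S\NP)   <
    [2,5] NP   >
      [2,3] "sent" : NP/(N\S)
      [3,5] N\S   <B
        [3,4] "from" : PP\S
        [4,5] "no" : N\PP
    [5,6] "ate" : (S\(S\NP))\NP

YES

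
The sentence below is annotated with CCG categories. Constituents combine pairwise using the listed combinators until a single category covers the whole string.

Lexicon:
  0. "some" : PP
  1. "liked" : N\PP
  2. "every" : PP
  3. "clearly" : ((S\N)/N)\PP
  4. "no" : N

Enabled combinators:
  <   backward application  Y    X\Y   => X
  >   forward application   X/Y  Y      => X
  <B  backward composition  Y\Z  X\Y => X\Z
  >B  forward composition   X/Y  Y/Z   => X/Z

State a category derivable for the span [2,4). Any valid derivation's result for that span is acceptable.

(S\N)/N

[0,5] S   <
  [0,2] N   <
    [0,1] "some" : PP
    [1,2] "liked" : N\PP
  [2,5] S\N   >
    [2,4] (S\N)/N   <
      [2,3] "every" : PP
      [3,4] "clearly" : ((S\N)/N)\PP
    [4,5] "no" : N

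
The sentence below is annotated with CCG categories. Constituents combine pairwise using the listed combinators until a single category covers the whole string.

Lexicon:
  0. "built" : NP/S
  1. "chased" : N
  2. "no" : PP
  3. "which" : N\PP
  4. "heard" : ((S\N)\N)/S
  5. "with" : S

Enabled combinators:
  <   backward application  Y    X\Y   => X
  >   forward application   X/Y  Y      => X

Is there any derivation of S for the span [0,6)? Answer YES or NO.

NO

NP/S N PP N\PP ((S\N)\N)/S S
CKY chart[0,6] = {NP}; S ∉ chart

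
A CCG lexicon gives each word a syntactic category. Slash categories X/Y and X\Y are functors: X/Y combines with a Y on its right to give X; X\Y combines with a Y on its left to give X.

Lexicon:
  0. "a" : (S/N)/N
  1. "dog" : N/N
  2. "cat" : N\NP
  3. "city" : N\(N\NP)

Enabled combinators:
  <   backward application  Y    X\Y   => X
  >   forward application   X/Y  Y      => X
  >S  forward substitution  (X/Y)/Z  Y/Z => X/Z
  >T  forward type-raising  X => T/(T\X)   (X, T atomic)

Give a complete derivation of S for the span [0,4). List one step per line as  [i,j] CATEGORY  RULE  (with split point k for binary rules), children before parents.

[0,1] (S/N)/N  lex  "a"
[1,2] N/N  lex  "dog"
[0,2] S/N  >S  k=1
[2,3] N\NP  lex  "cat"
[3,4] N\(N\NP)  lex  "city"
[2,4] N  <  k=3
[0,4] S  >  k=2

[0,4] S   >
  [0,2] S/N   >S
    [0,1] "a" : (S/N)/N
    [1,2] "dog" : N/N
  [2,4] N   <
    [2,3] "cat" : N\NP
    [3,4] "city" : N\(N\NP)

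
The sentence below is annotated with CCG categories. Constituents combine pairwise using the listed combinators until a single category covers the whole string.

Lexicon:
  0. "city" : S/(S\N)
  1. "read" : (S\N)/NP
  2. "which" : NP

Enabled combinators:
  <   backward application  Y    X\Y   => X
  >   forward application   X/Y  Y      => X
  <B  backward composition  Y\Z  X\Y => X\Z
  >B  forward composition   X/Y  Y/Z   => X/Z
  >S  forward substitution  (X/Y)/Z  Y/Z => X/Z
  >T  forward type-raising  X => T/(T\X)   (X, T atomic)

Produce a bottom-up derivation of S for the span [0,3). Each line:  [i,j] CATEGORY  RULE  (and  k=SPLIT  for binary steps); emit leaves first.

[0,3] S   >
  [0,1] "city" : S/(S\N)
  [1,3] S\N   >
    [1,2] "read" : (S\N)/NP
    [2,3] "which" : NP

[0,1] S/(S\N)  lex  "city"
[1,2] (S\N)/NP  lex  "read"
[2,3] NP  lex  "which"
[1,3] S\N  >  k=2
[0,3] S  >  k=1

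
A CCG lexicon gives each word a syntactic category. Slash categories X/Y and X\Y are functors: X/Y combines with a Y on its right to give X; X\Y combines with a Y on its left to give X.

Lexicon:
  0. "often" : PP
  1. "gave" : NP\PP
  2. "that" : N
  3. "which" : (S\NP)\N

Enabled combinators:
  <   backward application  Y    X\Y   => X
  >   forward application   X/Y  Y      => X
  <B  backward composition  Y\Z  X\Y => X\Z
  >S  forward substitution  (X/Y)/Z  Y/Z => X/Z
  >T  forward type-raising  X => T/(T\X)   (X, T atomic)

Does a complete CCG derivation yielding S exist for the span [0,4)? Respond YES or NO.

[0,4] S   <
  [0,2] NP   <
    [0,1] "often" : PP
    [1,2] "gave" : NP\PP
  [2,4] S\NP   <
    [2,3] "that" : N
    [3,4] "which" : (S\NP)\N

YES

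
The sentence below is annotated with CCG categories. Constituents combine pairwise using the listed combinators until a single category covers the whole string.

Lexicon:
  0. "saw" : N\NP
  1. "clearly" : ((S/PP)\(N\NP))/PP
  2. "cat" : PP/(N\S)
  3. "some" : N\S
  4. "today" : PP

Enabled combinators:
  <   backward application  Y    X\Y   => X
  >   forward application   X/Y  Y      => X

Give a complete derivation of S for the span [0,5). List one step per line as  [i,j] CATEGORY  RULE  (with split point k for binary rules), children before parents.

[0,1] N\NP  lex  "saw"
[1,2] ((S/PP)\(N\NP))/PP  lex  "clearly"
[2,3] PP/(N\S)  lex  "cat"
[3,4] N\S  lex  "some"
[2,4] PP  >  k=3
[1,4] (S/PP)\(N\NP)  >  k=2
[0,4] S/PP  <  k=1
[4,5] PP  lex  "today"
[0,5] S  >  k=4

[0,5] S   >
  [0,4] S/PP   <
    [0,1] "saw" : N\NP
    [1,4] (S/PP)\(N\NP)   >
      [1,2] "clearly" : ((S/PP)\(N\NP))/PP
      [2,4] PP   >
        [2,3] "cat" : PP/(N\S)
        [3,4] "some" : N\S
  [4,5] "today" : PP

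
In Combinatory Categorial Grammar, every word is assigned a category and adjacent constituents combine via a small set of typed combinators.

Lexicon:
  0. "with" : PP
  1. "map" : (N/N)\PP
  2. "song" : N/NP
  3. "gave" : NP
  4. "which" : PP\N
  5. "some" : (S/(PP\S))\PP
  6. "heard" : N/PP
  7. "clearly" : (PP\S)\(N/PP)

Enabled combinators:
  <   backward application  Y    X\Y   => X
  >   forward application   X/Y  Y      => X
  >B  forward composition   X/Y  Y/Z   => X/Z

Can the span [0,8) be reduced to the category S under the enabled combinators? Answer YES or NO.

YES

[0,8] S   >
  [0,6] S/(PP\S)   <
    [0,5] PP   <
      [0,4] N   >
        [0,3] N/NP   >B
          [0,2] N/N   <
            [0,1] "with" : PP
            [1,2] "map" : (N/N)\PP
          [2,3] "song" : N/NP
        [3,4] "gave" : NP
      [4,5] "which" : PP\N
    [5,6] "some" : (S/(PP\S))\PP
  [6,8] PP\S   <
    [6,7] "heard" : N/PP
    [7,8] "clearly" : (PP\S)\(N/PP)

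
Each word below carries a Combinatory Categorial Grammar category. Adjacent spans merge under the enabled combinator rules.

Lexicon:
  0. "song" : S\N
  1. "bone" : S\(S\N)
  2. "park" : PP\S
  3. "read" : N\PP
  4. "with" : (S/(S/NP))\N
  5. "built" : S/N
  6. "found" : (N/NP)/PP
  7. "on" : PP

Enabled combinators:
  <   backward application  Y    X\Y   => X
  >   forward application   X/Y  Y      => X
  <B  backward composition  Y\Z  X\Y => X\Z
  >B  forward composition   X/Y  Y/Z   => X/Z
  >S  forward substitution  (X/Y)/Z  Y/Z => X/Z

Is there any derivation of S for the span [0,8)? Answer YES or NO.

[0,8] S   >
  [0,5] S/(S/NP)   <
    [0,4] N   <
      [0,3] PP   <
        [0,2] S   <
          [0,1] "song" : S\N
          [1,2] "bone" : S\(S\N)
        [2,3] "park" : PP\S
      [3,4] "read" : N\PP
    [4,5] "with" : (S/(S/NP))\N
  [5,8] S/NP   >B
    [5,6] "built" : S/N
    [6,8] N/NP   >
      [6,7] "found" : (N/NP)/PP
      [7,8] "on" : PP

YES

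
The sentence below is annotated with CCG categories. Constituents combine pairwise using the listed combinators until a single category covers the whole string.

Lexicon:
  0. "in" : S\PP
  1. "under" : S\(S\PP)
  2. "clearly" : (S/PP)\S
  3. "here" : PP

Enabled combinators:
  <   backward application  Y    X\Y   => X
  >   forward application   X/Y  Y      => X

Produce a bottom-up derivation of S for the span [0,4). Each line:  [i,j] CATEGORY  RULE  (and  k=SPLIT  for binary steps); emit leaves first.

[0,1] S\PP  lex  "in"
[1,2] S\(S\PP)  lex  "under"
[0,2] S  <  k=1
[2,3] (S/PP)\S  lex  "clearly"
[0,3] S/PP  <  k=2
[3,4] PP  lex  "here"
[0,4] S  >  k=3

[0,4] S   >
  [0,3] S/PP   <
    [0,2] S   <
      [0,1] "in" : S\PP
      [1,2] "under" : S\(S\PP)
    [2,3] "clearly" : (S/PP)\S
  [3,4] "here" : PP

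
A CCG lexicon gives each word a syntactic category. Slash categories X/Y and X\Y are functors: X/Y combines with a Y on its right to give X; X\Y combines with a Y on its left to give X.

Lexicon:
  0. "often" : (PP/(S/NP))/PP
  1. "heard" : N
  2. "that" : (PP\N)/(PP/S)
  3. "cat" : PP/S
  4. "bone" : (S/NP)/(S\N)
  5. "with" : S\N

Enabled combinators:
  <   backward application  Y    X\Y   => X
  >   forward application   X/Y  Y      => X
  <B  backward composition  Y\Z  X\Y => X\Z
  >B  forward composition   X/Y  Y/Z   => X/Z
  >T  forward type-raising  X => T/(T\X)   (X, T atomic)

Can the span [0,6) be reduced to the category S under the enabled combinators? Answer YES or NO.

(PP/(S/NP))/PP N (PP\N)/(PP/S) PP/S (S/NP)/(S\N) S\N
CKY chart[0,6] = {N/(N\PP), NP/(NP\PP), PP, PP/(PP\PP), S/(S\PP)}; S ∉ chart

NO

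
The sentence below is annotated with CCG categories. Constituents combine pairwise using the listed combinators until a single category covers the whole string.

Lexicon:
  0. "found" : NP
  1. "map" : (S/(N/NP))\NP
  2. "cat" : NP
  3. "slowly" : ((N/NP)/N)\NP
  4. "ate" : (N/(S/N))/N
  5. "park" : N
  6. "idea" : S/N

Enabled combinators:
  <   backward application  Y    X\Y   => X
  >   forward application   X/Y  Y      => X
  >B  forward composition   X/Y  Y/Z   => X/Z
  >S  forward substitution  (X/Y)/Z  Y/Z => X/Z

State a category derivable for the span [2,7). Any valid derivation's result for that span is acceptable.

[0,7] S   >
  [0,2] S/(N/NP)   <
    [0,1] "found" : NP
    [1,2] "map" : (S/(N/NP))\NP
  [2,7] N/NP   >
    [2,4] (N/NP)/N   <
      [2,3] "cat" : NP
      [3,4] "slowly" : ((N/NP)/N)\NP
    [4,7] N   >
      [4,6] N/(S/N)   >
        [4,5] "ate" : (N/(S/N))/N
        [5,6] "park" : N
      [6,7] "idea" : S/N

N/NP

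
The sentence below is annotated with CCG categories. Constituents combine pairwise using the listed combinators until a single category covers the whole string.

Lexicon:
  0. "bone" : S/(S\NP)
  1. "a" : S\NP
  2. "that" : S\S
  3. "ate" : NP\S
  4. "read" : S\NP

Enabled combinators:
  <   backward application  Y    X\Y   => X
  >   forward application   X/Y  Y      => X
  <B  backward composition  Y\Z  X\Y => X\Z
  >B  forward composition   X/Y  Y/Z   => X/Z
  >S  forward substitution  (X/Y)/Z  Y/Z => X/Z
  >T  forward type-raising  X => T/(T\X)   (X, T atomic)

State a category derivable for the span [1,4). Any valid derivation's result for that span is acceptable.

NP\NP

[0,5] S   >
  [0,1] "bone" : S/(S\NP)
  [1,5] S\NP   <B
    [1,4] NP\NP   <B
      [1,3] S\NP   <B
        [1,2] "a" : S\NP
        [2,3] "that" : S\S
      [3,4] "ate" : NP\S
    [4,5] "read" : S\NP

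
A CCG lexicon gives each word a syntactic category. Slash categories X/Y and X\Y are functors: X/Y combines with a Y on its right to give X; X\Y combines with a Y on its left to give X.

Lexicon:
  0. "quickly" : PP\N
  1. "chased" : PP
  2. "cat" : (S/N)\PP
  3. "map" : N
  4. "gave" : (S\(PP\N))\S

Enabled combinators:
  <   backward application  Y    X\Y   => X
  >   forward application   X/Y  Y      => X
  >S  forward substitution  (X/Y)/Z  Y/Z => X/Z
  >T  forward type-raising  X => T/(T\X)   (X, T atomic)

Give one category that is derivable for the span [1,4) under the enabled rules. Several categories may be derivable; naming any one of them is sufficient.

S

[0,5] S   <
  [0,1] "quickly" : PP\N
  [1,5] S\(PP\N)   <
    [1,4] S   >
      [1,3] S/N   <
        [1,2] "chased" : PP
        [2,3] "cat" : (S/N)\PP
      [3,4] "map" : N
    [4,5] "gave" : (S\(PP\N))\S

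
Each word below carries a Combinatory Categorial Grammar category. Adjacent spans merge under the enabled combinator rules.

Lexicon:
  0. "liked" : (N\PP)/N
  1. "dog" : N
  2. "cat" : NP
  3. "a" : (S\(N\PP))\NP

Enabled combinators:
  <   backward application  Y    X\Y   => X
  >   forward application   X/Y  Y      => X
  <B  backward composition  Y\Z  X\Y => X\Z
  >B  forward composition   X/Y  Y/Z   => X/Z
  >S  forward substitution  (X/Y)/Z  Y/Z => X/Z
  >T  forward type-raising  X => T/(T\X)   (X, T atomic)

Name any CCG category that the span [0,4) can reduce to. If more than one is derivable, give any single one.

S

[0,4] S   <
  [0,2] N\PP   >
    [0,1] "liked" : (N\PP)/N
    [1,2] "dog" : N
  [2,4] S\(N\PP)   <
    [2,3] "cat" : NP
    [3,4] "a" : (S\(N\PP))\NP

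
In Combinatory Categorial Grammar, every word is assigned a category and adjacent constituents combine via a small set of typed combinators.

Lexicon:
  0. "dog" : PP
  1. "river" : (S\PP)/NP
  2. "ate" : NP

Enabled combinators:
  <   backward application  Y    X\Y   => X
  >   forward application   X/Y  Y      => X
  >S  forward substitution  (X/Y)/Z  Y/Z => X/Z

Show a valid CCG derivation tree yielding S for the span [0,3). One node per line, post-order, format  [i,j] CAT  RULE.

[0,1] PP  lex  "dog"
[1,2] (S\PP)/NP  lex  "river"
[2,3] NP  lex  "ate"
[1,3] S\PP  >  k=2
[0,3] S  <  k=1

[0,3] S   <
  [0,1] "dog" : PP
  [1,3] S\PP   >
    [1,2] "river" : (S\PP)/NP
    [2,3] "ate" : NP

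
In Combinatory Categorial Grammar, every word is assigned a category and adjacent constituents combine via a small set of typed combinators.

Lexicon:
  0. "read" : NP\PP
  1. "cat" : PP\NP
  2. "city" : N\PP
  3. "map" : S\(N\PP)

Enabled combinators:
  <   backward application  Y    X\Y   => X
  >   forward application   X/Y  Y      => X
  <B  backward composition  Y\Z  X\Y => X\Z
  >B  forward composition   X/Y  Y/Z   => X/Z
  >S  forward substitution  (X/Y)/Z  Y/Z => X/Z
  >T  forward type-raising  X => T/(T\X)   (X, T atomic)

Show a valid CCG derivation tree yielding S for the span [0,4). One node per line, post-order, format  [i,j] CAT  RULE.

[0,4] S   <
  [0,3] N\PP   <B
    [0,2] PP\PP   <B
      [0,1] "read" : NP\PP
      [1,2] "cat" : PP\NP
    [2,3] "city" : N\PP
  [3,4] "map" : S\(N\PP)

[0,1] NP\PP  lex  "read"
[1,2] PP\NP  lex  "cat"
[0,2] PP\PP  <B  k=1
[2,3] N\PP  lex  "city"
[0,3] N\PP  <B  k=2
[3,4] S\(N\PP)  lex  "map"
[0,4] S  <  k=3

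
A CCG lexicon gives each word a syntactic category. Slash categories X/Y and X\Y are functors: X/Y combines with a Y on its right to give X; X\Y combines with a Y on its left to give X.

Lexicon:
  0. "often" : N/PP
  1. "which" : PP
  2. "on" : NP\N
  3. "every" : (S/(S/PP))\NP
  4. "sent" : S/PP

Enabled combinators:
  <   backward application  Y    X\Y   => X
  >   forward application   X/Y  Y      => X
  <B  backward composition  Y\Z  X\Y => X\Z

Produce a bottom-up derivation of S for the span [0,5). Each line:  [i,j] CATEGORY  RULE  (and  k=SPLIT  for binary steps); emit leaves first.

[0,1] N/PP  lex  "often"
[1,2] PP  lex  "which"
[0,2] N  >  k=1
[2,3] NP\N  lex  "on"
[0,3] NP  <  k=2
[3,4] (S/(S/PP))\NP  lex  "every"
[0,4] S/(S/PP)  <  k=3
[4,5] S/PP  lex  "sent"
[0,5] S  >  k=4

[0,5] S   >
  [0,4] S/(S/PP)   <
    [0,3] NP   <
      [0,2] N   >
        [0,1] "often" : N/PP
        [1,2] "which" : PP
      [2,3] "on" : NP\N
    [3,4] "every" : (S/(S/PP))\NP
  [4,5] "sent" : S/PP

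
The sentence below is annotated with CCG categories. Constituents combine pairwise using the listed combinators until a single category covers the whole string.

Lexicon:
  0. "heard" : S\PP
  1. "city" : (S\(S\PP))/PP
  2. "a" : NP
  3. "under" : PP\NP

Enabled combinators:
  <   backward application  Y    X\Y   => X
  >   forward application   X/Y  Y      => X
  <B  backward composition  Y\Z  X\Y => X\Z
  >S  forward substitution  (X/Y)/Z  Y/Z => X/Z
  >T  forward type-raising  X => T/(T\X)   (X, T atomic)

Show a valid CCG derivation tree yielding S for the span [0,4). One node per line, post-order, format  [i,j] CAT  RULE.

[0,1] S\PP  lex  "heard"
[1,2] (S\(S\PP))/PP  lex  "city"
[2,3] NP  lex  "a"
[3,4] PP\NP  lex  "under"
[2,4] PP  <  k=3
[1,4] S\(S\PP)  >  k=2
[0,4] S  <  k=1

[0,4] S   <
  [0,1] "heard" : S\PP
  [1,4] S\(S\PP)   >
    [1,2] "city" : (S\(S\PP))/PP
    [2,4] PP   <
      [2,3] "a" : NP
      [3,4] "under" : PP\NP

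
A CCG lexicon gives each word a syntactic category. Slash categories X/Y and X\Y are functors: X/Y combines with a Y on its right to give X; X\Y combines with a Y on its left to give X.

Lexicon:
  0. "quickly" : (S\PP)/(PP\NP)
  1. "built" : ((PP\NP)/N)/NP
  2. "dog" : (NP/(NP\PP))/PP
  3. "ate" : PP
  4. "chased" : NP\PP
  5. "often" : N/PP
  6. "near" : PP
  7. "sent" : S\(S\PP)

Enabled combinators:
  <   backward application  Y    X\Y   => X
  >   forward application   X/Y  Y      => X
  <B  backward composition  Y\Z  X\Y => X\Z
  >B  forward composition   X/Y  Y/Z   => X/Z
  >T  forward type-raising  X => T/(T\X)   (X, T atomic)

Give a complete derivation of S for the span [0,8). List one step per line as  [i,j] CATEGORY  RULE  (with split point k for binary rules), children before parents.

[0,1] (S\PP)/(PP\NP)  lex  "quickly"
[1,2] ((PP\NP)/N)/NP  lex  "built"
[2,3] (NP/(NP\PP))/PP  lex  "dog"
[3,4] PP  lex  "ate"
[2,4] NP/(NP\PP)  >  k=3
[4,5] NP\PP  lex  "chased"
[2,5] NP  >  k=4
[1,5] (PP\NP)/N  >  k=2
[5,6] N/PP  lex  "often"
[6,7] PP  lex  "near"
[5,7] N  >  k=6
[1,7] PP\NP  >  k=5
[0,7] S\PP  >  k=1
[7,8] S\(S\PP)  lex  "sent"
[0,8] S  <  k=7

[0,8] S   <
  [0,7] S\PP   >
    [0,1] "quickly" : (S\PP)/(PP\NP)
    [1,7] PP\NP   >
      [1,5] (PP\NP)/N   >
        [1,2] "built" : ((PP\NP)/N)/NP
        [2,5] NP   >
          [2,4] NP/(NP\PP)   >
            [2,3] "dog" : (NP/(NP\PP))/PP
            [3,4] "ate" : PP
          [4,5] "chased" : NP\PP
      [5,7] N   >
        [5,6] "often" : N/PP
        [6,7] "near" : PP
  [7,8] "sent" : S\(S\PP)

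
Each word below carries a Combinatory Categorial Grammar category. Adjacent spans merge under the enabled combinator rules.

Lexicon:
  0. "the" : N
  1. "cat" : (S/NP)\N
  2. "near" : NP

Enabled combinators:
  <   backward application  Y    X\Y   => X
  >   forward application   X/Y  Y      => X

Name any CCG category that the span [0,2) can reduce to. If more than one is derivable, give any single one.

S/NP

[0,3] S   >
  [0,2] S/NP   <
    [0,1] "the" : N
    [1,2] "cat" : (S/NP)\N
  [2,3] "near" : NP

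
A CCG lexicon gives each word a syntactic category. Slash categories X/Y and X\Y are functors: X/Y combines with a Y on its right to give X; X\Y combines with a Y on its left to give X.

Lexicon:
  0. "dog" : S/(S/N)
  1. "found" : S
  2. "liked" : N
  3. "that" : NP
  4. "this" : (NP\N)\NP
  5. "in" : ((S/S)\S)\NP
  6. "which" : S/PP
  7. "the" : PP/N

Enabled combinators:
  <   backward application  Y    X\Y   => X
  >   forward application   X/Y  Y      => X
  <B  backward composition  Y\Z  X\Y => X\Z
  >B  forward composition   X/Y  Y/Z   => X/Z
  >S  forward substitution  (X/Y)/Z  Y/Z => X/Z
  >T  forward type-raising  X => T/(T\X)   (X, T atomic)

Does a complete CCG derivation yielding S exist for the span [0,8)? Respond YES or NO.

YES

[0,8] S   >
  [0,1] "dog" : S/(S/N)
  [1,8] S/N   >B
    [1,6] S/S   <
      [1,2] "found" : S
      [2,6] (S/S)\S   <
        [2,5] NP   <
          [2,3] "liked" : N
          [3,5] NP\N   <
            [3,4] "that" : NP
            [4,5] "this" : (NP\N)\NP
        [5,6] "in" : ((S/S)\S)\NP
    [6,8] S/N   >B
      [6,7] "which" : S/PP
      [7,8] "the" : PP/N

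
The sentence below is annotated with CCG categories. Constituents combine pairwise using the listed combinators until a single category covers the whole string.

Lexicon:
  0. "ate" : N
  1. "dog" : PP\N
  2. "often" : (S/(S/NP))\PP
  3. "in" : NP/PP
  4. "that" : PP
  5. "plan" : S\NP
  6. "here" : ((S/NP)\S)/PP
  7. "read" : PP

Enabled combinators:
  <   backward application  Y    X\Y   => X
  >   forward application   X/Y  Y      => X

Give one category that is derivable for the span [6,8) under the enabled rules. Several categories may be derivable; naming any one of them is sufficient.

(S/NP)\S

[0,8] S   >
  [0,3] S/(S/NP)   <
    [0,2] PP   <
      [0,1] "ate" : N
      [1,2] "dog" : PP\N
    [2,3] "often" : (S/(S/NP))\PP
  [3,8] S/NP   <
    [3,6] S   <
      [3,5] NP   >
        [3,4] "in" : NP/PP
        [4,5] "that" : PP
      [5,6] "plan" : S\NP
    [6,8] (S/NP)\S   >
      [6,7] "here" : ((S/NP)\S)/PP
      [7,8] "read" : PP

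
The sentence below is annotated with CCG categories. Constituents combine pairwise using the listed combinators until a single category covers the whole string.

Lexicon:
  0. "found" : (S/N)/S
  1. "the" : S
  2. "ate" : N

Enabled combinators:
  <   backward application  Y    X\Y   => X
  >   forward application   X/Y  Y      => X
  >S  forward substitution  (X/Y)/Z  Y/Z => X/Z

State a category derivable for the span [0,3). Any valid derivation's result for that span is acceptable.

S

[0,3] S   >
  [0,2] S/N   >
    [0,1] "found" : (S/N)/S
    [1,2] "the" : S
  [2,3] "ate" : N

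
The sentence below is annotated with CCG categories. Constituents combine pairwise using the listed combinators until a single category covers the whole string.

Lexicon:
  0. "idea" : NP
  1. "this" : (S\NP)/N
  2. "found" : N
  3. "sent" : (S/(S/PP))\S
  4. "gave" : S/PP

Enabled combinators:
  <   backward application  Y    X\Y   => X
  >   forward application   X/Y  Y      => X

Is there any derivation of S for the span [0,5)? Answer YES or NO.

YES

[0,5] S   >
  [0,4] S/(S/PP)   <
    [0,3] S   <
      [0,1] "idea" : NP
      [1,3] S\NP   >
        [1,2] "this" : (S\NP)/N
        [2,3] "found" : N
    [3,4] "sent" : (S/(S/PP))\S
  [4,5] "gave" : S/PP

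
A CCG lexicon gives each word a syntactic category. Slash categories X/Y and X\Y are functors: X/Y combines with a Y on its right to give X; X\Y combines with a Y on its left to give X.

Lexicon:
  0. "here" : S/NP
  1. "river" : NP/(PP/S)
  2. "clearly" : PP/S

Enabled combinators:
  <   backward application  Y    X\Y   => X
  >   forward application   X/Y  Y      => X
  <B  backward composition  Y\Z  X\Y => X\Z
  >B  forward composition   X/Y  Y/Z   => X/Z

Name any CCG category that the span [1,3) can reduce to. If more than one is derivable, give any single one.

NP

[0,3] S   >
  [0,1] "here" : S/NP
  [1,3] NP   >
    [1,2] "river" : NP/(PP/S)
    [2,3] "clearly" : PP/S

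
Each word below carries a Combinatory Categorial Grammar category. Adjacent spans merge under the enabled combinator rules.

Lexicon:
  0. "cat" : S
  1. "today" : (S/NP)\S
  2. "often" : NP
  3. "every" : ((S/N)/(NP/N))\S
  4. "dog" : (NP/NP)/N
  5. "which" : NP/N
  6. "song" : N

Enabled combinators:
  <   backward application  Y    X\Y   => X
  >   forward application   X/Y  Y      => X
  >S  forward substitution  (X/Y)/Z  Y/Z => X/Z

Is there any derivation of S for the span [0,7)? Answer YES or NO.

YES

[0,7] S   >
  [0,6] S/N   >
    [0,4] (S/N)/(NP/N)   <
      [0,3] S   >
        [0,2] S/NP   <
          [0,1] "cat" : S
          [1,2] "today" : (S/NP)\S
        [2,3] "often" : NP
      [3,4] "every" : ((S/N)/(NP/N))\S
    [4,6] NP/N   >S
      [4,5] "dog" : (NP/NP)/N
      [5,6] "which" : NP/N
  [6,7] "song" : N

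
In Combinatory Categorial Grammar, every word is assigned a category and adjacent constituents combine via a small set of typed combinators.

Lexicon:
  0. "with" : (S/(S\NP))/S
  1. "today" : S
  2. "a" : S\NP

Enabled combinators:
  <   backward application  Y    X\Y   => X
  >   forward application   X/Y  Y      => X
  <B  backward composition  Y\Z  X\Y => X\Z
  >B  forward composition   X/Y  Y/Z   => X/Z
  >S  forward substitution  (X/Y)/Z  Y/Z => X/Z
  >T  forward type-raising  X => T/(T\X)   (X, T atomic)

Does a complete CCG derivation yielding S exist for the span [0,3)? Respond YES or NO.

[0,3] S   >
  [0,2] S/(S\NP)   >
    [0,1] "with" : (S/(S\NP))/S
    [1,2] "today" : S
  [2,3] "a" : S\NP

YES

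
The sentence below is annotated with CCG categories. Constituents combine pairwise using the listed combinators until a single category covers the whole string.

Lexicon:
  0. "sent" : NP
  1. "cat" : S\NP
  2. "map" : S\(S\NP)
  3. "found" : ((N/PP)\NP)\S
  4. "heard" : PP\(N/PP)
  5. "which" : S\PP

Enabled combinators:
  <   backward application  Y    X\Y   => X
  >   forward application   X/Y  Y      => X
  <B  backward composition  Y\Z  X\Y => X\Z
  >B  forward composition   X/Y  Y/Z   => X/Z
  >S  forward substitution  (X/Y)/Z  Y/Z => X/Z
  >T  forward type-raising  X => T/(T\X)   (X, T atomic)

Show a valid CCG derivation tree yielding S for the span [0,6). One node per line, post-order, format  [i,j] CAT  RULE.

[0,1] NP  lex  "sent"
[0,1] PP/(PP\NP)  >T
[1,2] S\NP  lex  "cat"
[2,3] S\(S\NP)  lex  "map"
[1,3] S  <  k=2
[3,4] ((N/PP)\NP)\S  lex  "found"
[1,4] (N/PP)\NP  <  k=3
[4,5] PP\(N/PP)  lex  "heard"
[1,5] PP\NP  <B  k=4
[0,5] PP  >  k=1
[5,6] S\PP  lex  "which"
[0,6] S  <  k=5

[0,6] S   <
  [0,5] PP   >
    [0,1] PP/(PP\NP)   >T
      [0,1] "sent" : NP
    [1,5] PP\NP   <B
      [1,4] (N/PP)\NP   <
        [1,3] S   <
          [1,2] "cat" : S\NP
          [2,3] "map" : S\(S\NP)
        [3,4] "found" : ((N/PP)\NP)\S
      [4,5] "heard" : PP\(N/PP)
  [5,6] "which" : S\PP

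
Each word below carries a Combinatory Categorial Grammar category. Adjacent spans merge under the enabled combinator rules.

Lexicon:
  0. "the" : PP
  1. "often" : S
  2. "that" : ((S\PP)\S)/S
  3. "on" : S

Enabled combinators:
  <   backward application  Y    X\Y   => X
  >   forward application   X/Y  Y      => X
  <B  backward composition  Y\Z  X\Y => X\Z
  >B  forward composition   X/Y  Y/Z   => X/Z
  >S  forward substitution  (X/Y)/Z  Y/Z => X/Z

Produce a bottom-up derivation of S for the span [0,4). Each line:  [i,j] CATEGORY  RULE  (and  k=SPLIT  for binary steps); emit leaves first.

[0,4] S   <
  [0,1] "the" : PP
  [1,4] S\PP   <
    [1,2] "often" : S
    [2,4] (S\PP)\S   >
      [2,3] "that" : ((S\PP)\S)/S
      [3,4] "on" : S

[0,1] PP  lex  "the"
[1,2] S  lex  "often"
[2,3] ((S\PP)\S)/S  lex  "that"
[3,4] S  lex  "on"
[2,4] (S\PP)\S  >  k=3
[1,4] S\PP  <  k=2
[0,4] S  <  k=1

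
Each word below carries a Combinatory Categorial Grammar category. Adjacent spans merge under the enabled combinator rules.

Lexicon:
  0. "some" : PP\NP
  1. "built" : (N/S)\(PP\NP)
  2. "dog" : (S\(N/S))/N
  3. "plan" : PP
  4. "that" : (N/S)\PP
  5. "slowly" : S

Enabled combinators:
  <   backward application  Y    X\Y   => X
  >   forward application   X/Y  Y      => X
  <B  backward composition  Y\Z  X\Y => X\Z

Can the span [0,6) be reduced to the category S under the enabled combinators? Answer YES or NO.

[0,6] S   <
  [0,2] N/S   <
    [0,1] "some" : PP\NP
    [1,2] "built" : (N/S)\(PP\NP)
  [2,6] S\(N/S)   >
    [2,3] "dog" : (S\(N/S))/N
    [3,6] N   >
      [3,5] N/S   <
        [3,4] "plan" : PP
        [4,5] "that" : (N/S)\PP
      [5,6] "slowly" : S

YES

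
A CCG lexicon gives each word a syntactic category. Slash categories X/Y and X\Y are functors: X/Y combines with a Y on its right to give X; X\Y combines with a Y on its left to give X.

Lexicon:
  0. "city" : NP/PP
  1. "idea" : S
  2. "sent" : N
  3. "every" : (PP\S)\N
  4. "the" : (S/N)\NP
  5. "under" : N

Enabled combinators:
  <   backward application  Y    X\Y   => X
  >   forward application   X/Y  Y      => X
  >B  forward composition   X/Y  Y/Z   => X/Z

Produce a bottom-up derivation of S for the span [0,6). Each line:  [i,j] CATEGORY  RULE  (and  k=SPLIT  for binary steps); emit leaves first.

[0,6] S   >
  [0,5] S/N   <
    [0,4] NP   >
      [0,1] "city" : NP/PP
      [1,4] PP   <
        [1,2] "idea" : S
        [2,4] PP\S   <
          [2,3] "sent" : N
          [3,4] "every" : (PP\S)\N
    [4,5] "the" : (S/N)\NP
  [5,6] "under" : N

[0,1] NP/PP  lex  "city"
[1,2] S  lex  "idea"
[2,3] N  lex  "sent"
[3,4] (PP\S)\N  lex  "every"
[2,4] PP\S  <  k=3
[1,4] PP  <  k=2
[0,4] NP  >  k=1
[4,5] (S/N)\NP  lex  "the"
[0,5] S/N  <  k=4
[5,6] N  lex  "under"
[0,6] S  >  k=5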